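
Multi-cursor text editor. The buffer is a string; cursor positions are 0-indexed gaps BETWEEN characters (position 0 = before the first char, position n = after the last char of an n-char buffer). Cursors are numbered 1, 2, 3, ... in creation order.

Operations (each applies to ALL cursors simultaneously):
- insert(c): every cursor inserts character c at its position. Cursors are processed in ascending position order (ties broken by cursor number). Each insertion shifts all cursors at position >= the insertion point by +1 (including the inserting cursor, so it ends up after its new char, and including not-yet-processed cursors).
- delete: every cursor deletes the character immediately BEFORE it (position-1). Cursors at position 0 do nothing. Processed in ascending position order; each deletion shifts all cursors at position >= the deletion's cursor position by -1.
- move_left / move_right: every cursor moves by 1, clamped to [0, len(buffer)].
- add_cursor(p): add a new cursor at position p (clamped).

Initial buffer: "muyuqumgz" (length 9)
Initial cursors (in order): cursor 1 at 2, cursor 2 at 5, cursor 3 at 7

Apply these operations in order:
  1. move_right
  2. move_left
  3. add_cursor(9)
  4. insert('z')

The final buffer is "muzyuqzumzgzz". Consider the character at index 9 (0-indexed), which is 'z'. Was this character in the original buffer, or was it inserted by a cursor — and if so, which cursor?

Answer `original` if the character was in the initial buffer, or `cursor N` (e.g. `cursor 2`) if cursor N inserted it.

After op 1 (move_right): buffer="muyuqumgz" (len 9), cursors c1@3 c2@6 c3@8, authorship .........
After op 2 (move_left): buffer="muyuqumgz" (len 9), cursors c1@2 c2@5 c3@7, authorship .........
After op 3 (add_cursor(9)): buffer="muyuqumgz" (len 9), cursors c1@2 c2@5 c3@7 c4@9, authorship .........
After op 4 (insert('z')): buffer="muzyuqzumzgzz" (len 13), cursors c1@3 c2@7 c3@10 c4@13, authorship ..1...2..3..4
Authorship (.=original, N=cursor N): . . 1 . . . 2 . . 3 . . 4
Index 9: author = 3

Answer: cursor 3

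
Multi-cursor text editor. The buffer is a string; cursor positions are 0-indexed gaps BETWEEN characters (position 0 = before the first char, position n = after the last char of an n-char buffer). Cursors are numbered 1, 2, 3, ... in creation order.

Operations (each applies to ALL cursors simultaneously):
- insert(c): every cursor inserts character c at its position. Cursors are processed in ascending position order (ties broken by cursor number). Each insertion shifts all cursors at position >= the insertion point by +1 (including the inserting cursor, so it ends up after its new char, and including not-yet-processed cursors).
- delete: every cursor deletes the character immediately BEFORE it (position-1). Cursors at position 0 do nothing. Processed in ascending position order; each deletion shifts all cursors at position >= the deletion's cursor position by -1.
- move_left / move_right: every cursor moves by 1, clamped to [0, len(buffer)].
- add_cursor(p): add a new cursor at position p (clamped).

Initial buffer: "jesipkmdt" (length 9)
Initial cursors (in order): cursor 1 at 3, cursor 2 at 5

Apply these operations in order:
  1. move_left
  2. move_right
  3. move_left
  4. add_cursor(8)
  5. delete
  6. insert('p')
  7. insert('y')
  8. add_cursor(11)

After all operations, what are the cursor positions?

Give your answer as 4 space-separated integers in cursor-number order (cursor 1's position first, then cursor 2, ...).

After op 1 (move_left): buffer="jesipkmdt" (len 9), cursors c1@2 c2@4, authorship .........
After op 2 (move_right): buffer="jesipkmdt" (len 9), cursors c1@3 c2@5, authorship .........
After op 3 (move_left): buffer="jesipkmdt" (len 9), cursors c1@2 c2@4, authorship .........
After op 4 (add_cursor(8)): buffer="jesipkmdt" (len 9), cursors c1@2 c2@4 c3@8, authorship .........
After op 5 (delete): buffer="jspkmt" (len 6), cursors c1@1 c2@2 c3@5, authorship ......
After op 6 (insert('p')): buffer="jpsppkmpt" (len 9), cursors c1@2 c2@4 c3@8, authorship .1.2...3.
After op 7 (insert('y')): buffer="jpyspypkmpyt" (len 12), cursors c1@3 c2@6 c3@11, authorship .11.22...33.
After op 8 (add_cursor(11)): buffer="jpyspypkmpyt" (len 12), cursors c1@3 c2@6 c3@11 c4@11, authorship .11.22...33.

Answer: 3 6 11 11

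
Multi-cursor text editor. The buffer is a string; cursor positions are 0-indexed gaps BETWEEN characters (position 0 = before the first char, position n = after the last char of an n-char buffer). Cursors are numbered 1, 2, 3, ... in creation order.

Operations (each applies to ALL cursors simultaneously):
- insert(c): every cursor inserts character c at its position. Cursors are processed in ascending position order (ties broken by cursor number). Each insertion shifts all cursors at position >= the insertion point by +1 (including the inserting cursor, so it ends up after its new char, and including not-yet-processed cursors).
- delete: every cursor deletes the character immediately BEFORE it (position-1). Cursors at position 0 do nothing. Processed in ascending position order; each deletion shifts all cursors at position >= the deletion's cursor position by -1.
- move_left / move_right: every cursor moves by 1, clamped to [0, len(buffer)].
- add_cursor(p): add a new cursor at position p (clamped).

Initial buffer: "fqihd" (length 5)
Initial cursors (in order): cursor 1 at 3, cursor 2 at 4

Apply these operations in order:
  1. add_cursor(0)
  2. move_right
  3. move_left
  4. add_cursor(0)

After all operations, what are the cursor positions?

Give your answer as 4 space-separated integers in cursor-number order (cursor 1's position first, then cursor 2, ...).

Answer: 3 4 0 0

Derivation:
After op 1 (add_cursor(0)): buffer="fqihd" (len 5), cursors c3@0 c1@3 c2@4, authorship .....
After op 2 (move_right): buffer="fqihd" (len 5), cursors c3@1 c1@4 c2@5, authorship .....
After op 3 (move_left): buffer="fqihd" (len 5), cursors c3@0 c1@3 c2@4, authorship .....
After op 4 (add_cursor(0)): buffer="fqihd" (len 5), cursors c3@0 c4@0 c1@3 c2@4, authorship .....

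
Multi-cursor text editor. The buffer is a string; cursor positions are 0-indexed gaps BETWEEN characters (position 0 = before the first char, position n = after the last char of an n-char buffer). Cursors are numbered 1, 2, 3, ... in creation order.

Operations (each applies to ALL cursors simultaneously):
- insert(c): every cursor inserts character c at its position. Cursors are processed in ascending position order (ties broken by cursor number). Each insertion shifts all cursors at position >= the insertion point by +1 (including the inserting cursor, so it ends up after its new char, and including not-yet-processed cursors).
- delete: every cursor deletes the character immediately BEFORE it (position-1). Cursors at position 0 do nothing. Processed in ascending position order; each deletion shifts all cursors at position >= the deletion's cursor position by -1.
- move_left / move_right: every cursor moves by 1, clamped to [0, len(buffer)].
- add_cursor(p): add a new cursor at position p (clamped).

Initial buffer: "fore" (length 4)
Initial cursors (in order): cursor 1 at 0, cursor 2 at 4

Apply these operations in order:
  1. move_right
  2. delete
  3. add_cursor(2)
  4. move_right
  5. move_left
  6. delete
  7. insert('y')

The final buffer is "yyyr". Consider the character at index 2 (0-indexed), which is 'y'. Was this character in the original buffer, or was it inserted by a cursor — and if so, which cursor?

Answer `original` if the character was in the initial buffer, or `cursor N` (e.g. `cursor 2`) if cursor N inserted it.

Answer: cursor 3

Derivation:
After op 1 (move_right): buffer="fore" (len 4), cursors c1@1 c2@4, authorship ....
After op 2 (delete): buffer="or" (len 2), cursors c1@0 c2@2, authorship ..
After op 3 (add_cursor(2)): buffer="or" (len 2), cursors c1@0 c2@2 c3@2, authorship ..
After op 4 (move_right): buffer="or" (len 2), cursors c1@1 c2@2 c3@2, authorship ..
After op 5 (move_left): buffer="or" (len 2), cursors c1@0 c2@1 c3@1, authorship ..
After op 6 (delete): buffer="r" (len 1), cursors c1@0 c2@0 c3@0, authorship .
After op 7 (insert('y')): buffer="yyyr" (len 4), cursors c1@3 c2@3 c3@3, authorship 123.
Authorship (.=original, N=cursor N): 1 2 3 .
Index 2: author = 3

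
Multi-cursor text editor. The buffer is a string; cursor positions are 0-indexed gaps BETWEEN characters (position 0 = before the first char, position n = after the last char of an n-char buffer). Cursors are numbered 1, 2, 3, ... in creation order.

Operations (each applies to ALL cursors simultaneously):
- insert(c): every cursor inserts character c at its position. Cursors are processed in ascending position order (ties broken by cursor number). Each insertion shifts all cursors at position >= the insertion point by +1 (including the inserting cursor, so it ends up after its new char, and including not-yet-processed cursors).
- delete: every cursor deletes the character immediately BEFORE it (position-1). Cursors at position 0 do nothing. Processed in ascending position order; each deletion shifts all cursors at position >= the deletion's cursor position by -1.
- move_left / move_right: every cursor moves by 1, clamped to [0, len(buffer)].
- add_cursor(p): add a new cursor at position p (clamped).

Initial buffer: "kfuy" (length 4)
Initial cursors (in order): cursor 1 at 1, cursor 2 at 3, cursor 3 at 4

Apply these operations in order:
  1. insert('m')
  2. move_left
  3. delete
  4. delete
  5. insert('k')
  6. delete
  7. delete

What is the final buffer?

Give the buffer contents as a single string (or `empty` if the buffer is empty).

Answer: m

Derivation:
After op 1 (insert('m')): buffer="kmfumym" (len 7), cursors c1@2 c2@5 c3@7, authorship .1..2.3
After op 2 (move_left): buffer="kmfumym" (len 7), cursors c1@1 c2@4 c3@6, authorship .1..2.3
After op 3 (delete): buffer="mfmm" (len 4), cursors c1@0 c2@2 c3@3, authorship 1.23
After op 4 (delete): buffer="mm" (len 2), cursors c1@0 c2@1 c3@1, authorship 13
After op 5 (insert('k')): buffer="kmkkm" (len 5), cursors c1@1 c2@4 c3@4, authorship 11233
After op 6 (delete): buffer="mm" (len 2), cursors c1@0 c2@1 c3@1, authorship 13
After op 7 (delete): buffer="m" (len 1), cursors c1@0 c2@0 c3@0, authorship 3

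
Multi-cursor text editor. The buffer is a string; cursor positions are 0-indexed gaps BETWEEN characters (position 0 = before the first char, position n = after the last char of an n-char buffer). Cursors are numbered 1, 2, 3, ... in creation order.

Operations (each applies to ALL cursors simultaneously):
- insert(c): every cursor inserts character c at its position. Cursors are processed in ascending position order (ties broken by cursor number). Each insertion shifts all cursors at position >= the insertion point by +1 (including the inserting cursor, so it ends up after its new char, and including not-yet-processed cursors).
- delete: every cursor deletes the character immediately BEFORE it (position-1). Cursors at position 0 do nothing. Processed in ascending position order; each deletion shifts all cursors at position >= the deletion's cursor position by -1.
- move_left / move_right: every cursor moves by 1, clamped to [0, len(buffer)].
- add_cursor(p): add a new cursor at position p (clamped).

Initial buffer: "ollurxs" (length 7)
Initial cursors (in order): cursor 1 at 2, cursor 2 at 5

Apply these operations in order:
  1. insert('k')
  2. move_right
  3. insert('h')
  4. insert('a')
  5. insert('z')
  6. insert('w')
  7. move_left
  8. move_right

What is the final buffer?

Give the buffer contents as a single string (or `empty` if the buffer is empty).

Answer: olklhazwurkxhazws

Derivation:
After op 1 (insert('k')): buffer="olklurkxs" (len 9), cursors c1@3 c2@7, authorship ..1...2..
After op 2 (move_right): buffer="olklurkxs" (len 9), cursors c1@4 c2@8, authorship ..1...2..
After op 3 (insert('h')): buffer="olklhurkxhs" (len 11), cursors c1@5 c2@10, authorship ..1.1..2.2.
After op 4 (insert('a')): buffer="olklhaurkxhas" (len 13), cursors c1@6 c2@12, authorship ..1.11..2.22.
After op 5 (insert('z')): buffer="olklhazurkxhazs" (len 15), cursors c1@7 c2@14, authorship ..1.111..2.222.
After op 6 (insert('w')): buffer="olklhazwurkxhazws" (len 17), cursors c1@8 c2@16, authorship ..1.1111..2.2222.
After op 7 (move_left): buffer="olklhazwurkxhazws" (len 17), cursors c1@7 c2@15, authorship ..1.1111..2.2222.
After op 8 (move_right): buffer="olklhazwurkxhazws" (len 17), cursors c1@8 c2@16, authorship ..1.1111..2.2222.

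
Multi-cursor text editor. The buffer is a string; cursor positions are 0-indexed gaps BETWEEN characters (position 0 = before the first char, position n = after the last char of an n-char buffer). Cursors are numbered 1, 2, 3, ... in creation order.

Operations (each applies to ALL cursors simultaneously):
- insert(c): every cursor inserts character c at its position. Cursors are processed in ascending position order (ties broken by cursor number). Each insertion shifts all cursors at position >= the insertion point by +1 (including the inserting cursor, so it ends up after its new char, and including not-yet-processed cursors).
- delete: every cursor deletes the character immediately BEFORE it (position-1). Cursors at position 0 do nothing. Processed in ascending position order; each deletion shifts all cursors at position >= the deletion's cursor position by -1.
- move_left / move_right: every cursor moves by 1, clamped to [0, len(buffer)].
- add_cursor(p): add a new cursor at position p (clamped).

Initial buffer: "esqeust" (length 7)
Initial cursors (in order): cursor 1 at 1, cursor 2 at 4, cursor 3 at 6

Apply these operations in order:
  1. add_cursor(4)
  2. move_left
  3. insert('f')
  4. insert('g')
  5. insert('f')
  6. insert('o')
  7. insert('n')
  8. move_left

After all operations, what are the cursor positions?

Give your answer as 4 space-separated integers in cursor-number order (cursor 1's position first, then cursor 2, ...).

After op 1 (add_cursor(4)): buffer="esqeust" (len 7), cursors c1@1 c2@4 c4@4 c3@6, authorship .......
After op 2 (move_left): buffer="esqeust" (len 7), cursors c1@0 c2@3 c4@3 c3@5, authorship .......
After op 3 (insert('f')): buffer="fesqffeufst" (len 11), cursors c1@1 c2@6 c4@6 c3@9, authorship 1...24..3..
After op 4 (insert('g')): buffer="fgesqffggeufgst" (len 15), cursors c1@2 c2@9 c4@9 c3@13, authorship 11...2424..33..
After op 5 (insert('f')): buffer="fgfesqffggffeufgfst" (len 19), cursors c1@3 c2@12 c4@12 c3@17, authorship 111...242424..333..
After op 6 (insert('o')): buffer="fgfoesqffggffooeufgfost" (len 23), cursors c1@4 c2@15 c4@15 c3@21, authorship 1111...24242424..3333..
After op 7 (insert('n')): buffer="fgfonesqffggffoonneufgfonst" (len 27), cursors c1@5 c2@18 c4@18 c3@25, authorship 11111...2424242424..33333..
After op 8 (move_left): buffer="fgfonesqffggffoonneufgfonst" (len 27), cursors c1@4 c2@17 c4@17 c3@24, authorship 11111...2424242424..33333..

Answer: 4 17 24 17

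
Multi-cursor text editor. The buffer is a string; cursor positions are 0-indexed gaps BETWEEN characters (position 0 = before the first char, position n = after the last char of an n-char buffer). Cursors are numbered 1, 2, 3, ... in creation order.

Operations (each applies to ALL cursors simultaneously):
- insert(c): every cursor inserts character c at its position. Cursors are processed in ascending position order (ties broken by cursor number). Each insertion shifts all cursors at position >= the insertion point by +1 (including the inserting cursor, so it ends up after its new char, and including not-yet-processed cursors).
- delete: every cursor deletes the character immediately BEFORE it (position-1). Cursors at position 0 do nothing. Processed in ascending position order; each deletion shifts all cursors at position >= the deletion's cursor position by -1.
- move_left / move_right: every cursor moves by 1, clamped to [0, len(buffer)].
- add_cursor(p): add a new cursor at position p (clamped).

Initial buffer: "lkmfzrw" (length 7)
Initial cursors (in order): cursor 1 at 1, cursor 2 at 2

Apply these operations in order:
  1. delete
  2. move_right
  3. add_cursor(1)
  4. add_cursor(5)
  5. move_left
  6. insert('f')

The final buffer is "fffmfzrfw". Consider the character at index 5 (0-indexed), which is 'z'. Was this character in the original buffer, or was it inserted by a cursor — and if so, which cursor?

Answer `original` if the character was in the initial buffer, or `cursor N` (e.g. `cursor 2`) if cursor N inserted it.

After op 1 (delete): buffer="mfzrw" (len 5), cursors c1@0 c2@0, authorship .....
After op 2 (move_right): buffer="mfzrw" (len 5), cursors c1@1 c2@1, authorship .....
After op 3 (add_cursor(1)): buffer="mfzrw" (len 5), cursors c1@1 c2@1 c3@1, authorship .....
After op 4 (add_cursor(5)): buffer="mfzrw" (len 5), cursors c1@1 c2@1 c3@1 c4@5, authorship .....
After op 5 (move_left): buffer="mfzrw" (len 5), cursors c1@0 c2@0 c3@0 c4@4, authorship .....
After op 6 (insert('f')): buffer="fffmfzrfw" (len 9), cursors c1@3 c2@3 c3@3 c4@8, authorship 123....4.
Authorship (.=original, N=cursor N): 1 2 3 . . . . 4 .
Index 5: author = original

Answer: original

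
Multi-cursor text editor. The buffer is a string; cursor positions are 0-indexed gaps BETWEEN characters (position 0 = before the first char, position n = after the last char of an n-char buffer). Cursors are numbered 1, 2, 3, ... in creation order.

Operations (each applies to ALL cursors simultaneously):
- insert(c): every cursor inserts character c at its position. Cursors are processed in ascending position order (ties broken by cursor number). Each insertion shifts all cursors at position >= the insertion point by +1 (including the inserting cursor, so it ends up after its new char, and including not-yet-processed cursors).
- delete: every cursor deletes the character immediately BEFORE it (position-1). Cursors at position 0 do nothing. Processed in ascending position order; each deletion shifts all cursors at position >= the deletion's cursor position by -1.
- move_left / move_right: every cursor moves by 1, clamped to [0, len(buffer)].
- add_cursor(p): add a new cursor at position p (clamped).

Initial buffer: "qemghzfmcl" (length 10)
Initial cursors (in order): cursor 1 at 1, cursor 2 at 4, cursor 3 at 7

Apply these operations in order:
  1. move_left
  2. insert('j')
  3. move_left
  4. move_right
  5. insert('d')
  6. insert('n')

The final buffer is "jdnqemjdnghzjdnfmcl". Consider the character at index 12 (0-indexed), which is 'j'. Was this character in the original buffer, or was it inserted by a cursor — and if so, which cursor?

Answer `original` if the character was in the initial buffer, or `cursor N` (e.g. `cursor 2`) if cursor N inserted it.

After op 1 (move_left): buffer="qemghzfmcl" (len 10), cursors c1@0 c2@3 c3@6, authorship ..........
After op 2 (insert('j')): buffer="jqemjghzjfmcl" (len 13), cursors c1@1 c2@5 c3@9, authorship 1...2...3....
After op 3 (move_left): buffer="jqemjghzjfmcl" (len 13), cursors c1@0 c2@4 c3@8, authorship 1...2...3....
After op 4 (move_right): buffer="jqemjghzjfmcl" (len 13), cursors c1@1 c2@5 c3@9, authorship 1...2...3....
After op 5 (insert('d')): buffer="jdqemjdghzjdfmcl" (len 16), cursors c1@2 c2@7 c3@12, authorship 11...22...33....
After op 6 (insert('n')): buffer="jdnqemjdnghzjdnfmcl" (len 19), cursors c1@3 c2@9 c3@15, authorship 111...222...333....
Authorship (.=original, N=cursor N): 1 1 1 . . . 2 2 2 . . . 3 3 3 . . . .
Index 12: author = 3

Answer: cursor 3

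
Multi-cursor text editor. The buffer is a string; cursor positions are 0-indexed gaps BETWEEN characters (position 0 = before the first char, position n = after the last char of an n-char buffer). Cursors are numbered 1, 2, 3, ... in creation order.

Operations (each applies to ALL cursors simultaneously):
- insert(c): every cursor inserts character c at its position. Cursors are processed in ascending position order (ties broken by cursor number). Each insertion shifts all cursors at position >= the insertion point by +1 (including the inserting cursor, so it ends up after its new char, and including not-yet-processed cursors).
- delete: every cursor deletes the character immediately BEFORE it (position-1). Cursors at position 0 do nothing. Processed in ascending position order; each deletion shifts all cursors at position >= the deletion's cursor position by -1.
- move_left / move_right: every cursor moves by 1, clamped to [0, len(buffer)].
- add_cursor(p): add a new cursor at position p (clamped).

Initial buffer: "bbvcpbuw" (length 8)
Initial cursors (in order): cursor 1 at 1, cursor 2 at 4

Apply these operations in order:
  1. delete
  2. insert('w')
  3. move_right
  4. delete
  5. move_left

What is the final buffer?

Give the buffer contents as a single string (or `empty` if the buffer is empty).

After op 1 (delete): buffer="bvpbuw" (len 6), cursors c1@0 c2@2, authorship ......
After op 2 (insert('w')): buffer="wbvwpbuw" (len 8), cursors c1@1 c2@4, authorship 1..2....
After op 3 (move_right): buffer="wbvwpbuw" (len 8), cursors c1@2 c2@5, authorship 1..2....
After op 4 (delete): buffer="wvwbuw" (len 6), cursors c1@1 c2@3, authorship 1.2...
After op 5 (move_left): buffer="wvwbuw" (len 6), cursors c1@0 c2@2, authorship 1.2...

Answer: wvwbuw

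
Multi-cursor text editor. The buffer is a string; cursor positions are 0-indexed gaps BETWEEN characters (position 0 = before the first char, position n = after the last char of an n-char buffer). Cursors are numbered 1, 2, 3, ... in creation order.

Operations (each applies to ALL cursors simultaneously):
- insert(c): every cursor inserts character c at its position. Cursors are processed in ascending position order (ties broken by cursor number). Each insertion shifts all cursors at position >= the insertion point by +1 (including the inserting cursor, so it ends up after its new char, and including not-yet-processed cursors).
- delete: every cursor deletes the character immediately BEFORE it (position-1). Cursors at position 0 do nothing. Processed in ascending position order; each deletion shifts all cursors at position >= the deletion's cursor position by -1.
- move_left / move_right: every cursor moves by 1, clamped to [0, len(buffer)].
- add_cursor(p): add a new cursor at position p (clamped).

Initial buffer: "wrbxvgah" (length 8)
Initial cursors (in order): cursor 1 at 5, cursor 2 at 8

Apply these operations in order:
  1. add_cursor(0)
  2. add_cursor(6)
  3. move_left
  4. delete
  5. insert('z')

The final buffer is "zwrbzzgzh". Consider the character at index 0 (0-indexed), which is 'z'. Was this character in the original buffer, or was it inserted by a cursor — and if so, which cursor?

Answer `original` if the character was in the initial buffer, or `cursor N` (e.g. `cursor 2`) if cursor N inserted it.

After op 1 (add_cursor(0)): buffer="wrbxvgah" (len 8), cursors c3@0 c1@5 c2@8, authorship ........
After op 2 (add_cursor(6)): buffer="wrbxvgah" (len 8), cursors c3@0 c1@5 c4@6 c2@8, authorship ........
After op 3 (move_left): buffer="wrbxvgah" (len 8), cursors c3@0 c1@4 c4@5 c2@7, authorship ........
After op 4 (delete): buffer="wrbgh" (len 5), cursors c3@0 c1@3 c4@3 c2@4, authorship .....
After op 5 (insert('z')): buffer="zwrbzzgzh" (len 9), cursors c3@1 c1@6 c4@6 c2@8, authorship 3...14.2.
Authorship (.=original, N=cursor N): 3 . . . 1 4 . 2 .
Index 0: author = 3

Answer: cursor 3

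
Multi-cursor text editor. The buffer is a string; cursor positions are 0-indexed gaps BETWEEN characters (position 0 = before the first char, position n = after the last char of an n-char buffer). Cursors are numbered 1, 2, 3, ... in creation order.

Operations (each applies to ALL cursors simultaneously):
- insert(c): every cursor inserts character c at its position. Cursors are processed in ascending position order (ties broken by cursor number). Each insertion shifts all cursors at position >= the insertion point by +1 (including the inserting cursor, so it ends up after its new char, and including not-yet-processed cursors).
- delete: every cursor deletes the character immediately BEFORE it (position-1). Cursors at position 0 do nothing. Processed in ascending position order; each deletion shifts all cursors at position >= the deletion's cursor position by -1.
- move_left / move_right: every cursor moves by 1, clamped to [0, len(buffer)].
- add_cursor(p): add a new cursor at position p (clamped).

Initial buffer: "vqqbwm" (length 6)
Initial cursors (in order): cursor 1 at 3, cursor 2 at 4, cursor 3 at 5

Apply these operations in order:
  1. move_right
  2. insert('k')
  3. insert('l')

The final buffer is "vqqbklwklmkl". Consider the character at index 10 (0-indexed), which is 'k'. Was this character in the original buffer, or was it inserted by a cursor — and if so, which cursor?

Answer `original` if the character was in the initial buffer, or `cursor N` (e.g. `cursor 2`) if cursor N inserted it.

After op 1 (move_right): buffer="vqqbwm" (len 6), cursors c1@4 c2@5 c3@6, authorship ......
After op 2 (insert('k')): buffer="vqqbkwkmk" (len 9), cursors c1@5 c2@7 c3@9, authorship ....1.2.3
After op 3 (insert('l')): buffer="vqqbklwklmkl" (len 12), cursors c1@6 c2@9 c3@12, authorship ....11.22.33
Authorship (.=original, N=cursor N): . . . . 1 1 . 2 2 . 3 3
Index 10: author = 3

Answer: cursor 3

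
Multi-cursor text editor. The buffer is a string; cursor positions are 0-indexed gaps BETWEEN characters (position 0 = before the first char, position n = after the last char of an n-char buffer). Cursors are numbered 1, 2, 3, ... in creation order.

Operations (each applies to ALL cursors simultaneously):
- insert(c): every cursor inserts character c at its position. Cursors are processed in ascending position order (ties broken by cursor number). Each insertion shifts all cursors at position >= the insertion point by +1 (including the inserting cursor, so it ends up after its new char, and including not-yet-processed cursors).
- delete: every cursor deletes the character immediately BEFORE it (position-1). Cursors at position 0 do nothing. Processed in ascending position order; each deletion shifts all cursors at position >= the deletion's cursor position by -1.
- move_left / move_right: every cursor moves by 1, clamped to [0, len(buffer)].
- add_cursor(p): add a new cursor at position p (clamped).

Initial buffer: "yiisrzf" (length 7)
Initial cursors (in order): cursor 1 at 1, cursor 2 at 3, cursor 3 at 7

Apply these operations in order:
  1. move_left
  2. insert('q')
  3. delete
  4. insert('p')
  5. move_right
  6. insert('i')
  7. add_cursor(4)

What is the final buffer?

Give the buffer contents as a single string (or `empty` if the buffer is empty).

Answer: pyiipiisrzpfi

Derivation:
After op 1 (move_left): buffer="yiisrzf" (len 7), cursors c1@0 c2@2 c3@6, authorship .......
After op 2 (insert('q')): buffer="qyiqisrzqf" (len 10), cursors c1@1 c2@4 c3@9, authorship 1..2....3.
After op 3 (delete): buffer="yiisrzf" (len 7), cursors c1@0 c2@2 c3@6, authorship .......
After op 4 (insert('p')): buffer="pyipisrzpf" (len 10), cursors c1@1 c2@4 c3@9, authorship 1..2....3.
After op 5 (move_right): buffer="pyipisrzpf" (len 10), cursors c1@2 c2@5 c3@10, authorship 1..2....3.
After op 6 (insert('i')): buffer="pyiipiisrzpfi" (len 13), cursors c1@3 c2@7 c3@13, authorship 1.1.2.2...3.3
After op 7 (add_cursor(4)): buffer="pyiipiisrzpfi" (len 13), cursors c1@3 c4@4 c2@7 c3@13, authorship 1.1.2.2...3.3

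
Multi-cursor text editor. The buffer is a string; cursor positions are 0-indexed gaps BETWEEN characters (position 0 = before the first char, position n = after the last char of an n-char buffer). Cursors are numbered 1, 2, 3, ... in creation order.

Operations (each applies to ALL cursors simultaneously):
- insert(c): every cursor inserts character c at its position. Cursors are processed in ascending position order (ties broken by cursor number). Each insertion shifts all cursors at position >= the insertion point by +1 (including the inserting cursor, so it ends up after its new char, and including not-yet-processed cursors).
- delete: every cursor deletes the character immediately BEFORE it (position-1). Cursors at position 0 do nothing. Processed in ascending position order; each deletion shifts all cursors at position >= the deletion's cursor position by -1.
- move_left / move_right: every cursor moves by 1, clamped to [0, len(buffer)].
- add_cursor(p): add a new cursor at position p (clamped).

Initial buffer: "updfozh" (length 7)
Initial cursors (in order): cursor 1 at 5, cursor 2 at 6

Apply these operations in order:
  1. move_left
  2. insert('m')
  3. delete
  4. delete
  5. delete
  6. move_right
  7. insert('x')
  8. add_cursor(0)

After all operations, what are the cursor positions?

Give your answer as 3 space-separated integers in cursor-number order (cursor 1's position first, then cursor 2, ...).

Answer: 4 4 0

Derivation:
After op 1 (move_left): buffer="updfozh" (len 7), cursors c1@4 c2@5, authorship .......
After op 2 (insert('m')): buffer="updfmomzh" (len 9), cursors c1@5 c2@7, authorship ....1.2..
After op 3 (delete): buffer="updfozh" (len 7), cursors c1@4 c2@5, authorship .......
After op 4 (delete): buffer="updzh" (len 5), cursors c1@3 c2@3, authorship .....
After op 5 (delete): buffer="uzh" (len 3), cursors c1@1 c2@1, authorship ...
After op 6 (move_right): buffer="uzh" (len 3), cursors c1@2 c2@2, authorship ...
After op 7 (insert('x')): buffer="uzxxh" (len 5), cursors c1@4 c2@4, authorship ..12.
After op 8 (add_cursor(0)): buffer="uzxxh" (len 5), cursors c3@0 c1@4 c2@4, authorship ..12.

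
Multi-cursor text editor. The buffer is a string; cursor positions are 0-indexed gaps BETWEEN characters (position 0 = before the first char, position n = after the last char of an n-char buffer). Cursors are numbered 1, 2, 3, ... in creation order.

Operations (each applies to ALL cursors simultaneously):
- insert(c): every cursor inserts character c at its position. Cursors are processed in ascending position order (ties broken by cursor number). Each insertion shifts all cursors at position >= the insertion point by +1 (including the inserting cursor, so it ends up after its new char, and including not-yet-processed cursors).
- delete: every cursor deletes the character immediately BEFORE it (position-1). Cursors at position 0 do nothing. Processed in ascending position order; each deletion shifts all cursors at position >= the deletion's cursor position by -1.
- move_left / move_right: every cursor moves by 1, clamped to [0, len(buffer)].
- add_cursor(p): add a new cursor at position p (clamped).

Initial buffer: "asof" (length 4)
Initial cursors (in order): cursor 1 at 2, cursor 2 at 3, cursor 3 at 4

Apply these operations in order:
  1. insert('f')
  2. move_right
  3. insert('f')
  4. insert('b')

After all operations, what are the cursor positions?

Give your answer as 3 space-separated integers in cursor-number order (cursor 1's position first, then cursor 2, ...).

After op 1 (insert('f')): buffer="asfofff" (len 7), cursors c1@3 c2@5 c3@7, authorship ..1.2.3
After op 2 (move_right): buffer="asfofff" (len 7), cursors c1@4 c2@6 c3@7, authorship ..1.2.3
After op 3 (insert('f')): buffer="asfoffffff" (len 10), cursors c1@5 c2@8 c3@10, authorship ..1.12.233
After op 4 (insert('b')): buffer="asfofbfffbffb" (len 13), cursors c1@6 c2@10 c3@13, authorship ..1.112.22333

Answer: 6 10 13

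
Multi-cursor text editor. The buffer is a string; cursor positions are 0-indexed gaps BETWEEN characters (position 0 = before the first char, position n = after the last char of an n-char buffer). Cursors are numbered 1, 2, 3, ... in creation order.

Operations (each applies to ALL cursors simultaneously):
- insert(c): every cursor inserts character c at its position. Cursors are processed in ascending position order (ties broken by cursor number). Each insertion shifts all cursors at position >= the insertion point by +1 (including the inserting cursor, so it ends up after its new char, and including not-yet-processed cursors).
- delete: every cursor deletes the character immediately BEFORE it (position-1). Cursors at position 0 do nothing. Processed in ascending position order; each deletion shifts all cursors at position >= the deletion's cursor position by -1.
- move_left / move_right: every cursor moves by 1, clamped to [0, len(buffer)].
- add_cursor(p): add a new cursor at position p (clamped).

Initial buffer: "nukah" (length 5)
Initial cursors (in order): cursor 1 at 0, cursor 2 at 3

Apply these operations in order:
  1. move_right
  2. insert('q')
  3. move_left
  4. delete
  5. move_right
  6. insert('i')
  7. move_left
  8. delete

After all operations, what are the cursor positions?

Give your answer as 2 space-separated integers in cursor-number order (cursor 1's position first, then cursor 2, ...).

Answer: 0 3

Derivation:
After op 1 (move_right): buffer="nukah" (len 5), cursors c1@1 c2@4, authorship .....
After op 2 (insert('q')): buffer="nqukaqh" (len 7), cursors c1@2 c2@6, authorship .1...2.
After op 3 (move_left): buffer="nqukaqh" (len 7), cursors c1@1 c2@5, authorship .1...2.
After op 4 (delete): buffer="qukqh" (len 5), cursors c1@0 c2@3, authorship 1..2.
After op 5 (move_right): buffer="qukqh" (len 5), cursors c1@1 c2@4, authorship 1..2.
After op 6 (insert('i')): buffer="qiukqih" (len 7), cursors c1@2 c2@6, authorship 11..22.
After op 7 (move_left): buffer="qiukqih" (len 7), cursors c1@1 c2@5, authorship 11..22.
After op 8 (delete): buffer="iukih" (len 5), cursors c1@0 c2@3, authorship 1..2.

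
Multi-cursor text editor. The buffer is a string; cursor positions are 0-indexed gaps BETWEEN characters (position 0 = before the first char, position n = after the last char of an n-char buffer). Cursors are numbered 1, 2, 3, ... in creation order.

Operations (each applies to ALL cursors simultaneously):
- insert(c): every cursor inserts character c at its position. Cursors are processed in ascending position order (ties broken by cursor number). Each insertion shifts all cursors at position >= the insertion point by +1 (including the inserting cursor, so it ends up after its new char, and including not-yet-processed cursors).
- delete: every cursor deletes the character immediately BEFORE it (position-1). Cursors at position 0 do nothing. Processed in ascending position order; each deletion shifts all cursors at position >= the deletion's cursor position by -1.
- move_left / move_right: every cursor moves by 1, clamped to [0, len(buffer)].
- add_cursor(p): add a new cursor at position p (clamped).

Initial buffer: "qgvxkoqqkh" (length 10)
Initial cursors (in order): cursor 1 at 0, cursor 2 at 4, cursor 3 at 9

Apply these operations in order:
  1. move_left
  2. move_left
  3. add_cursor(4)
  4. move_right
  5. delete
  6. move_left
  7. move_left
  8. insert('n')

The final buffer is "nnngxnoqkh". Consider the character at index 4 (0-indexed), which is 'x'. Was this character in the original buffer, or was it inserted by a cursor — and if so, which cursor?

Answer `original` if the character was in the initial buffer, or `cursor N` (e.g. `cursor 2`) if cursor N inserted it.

Answer: original

Derivation:
After op 1 (move_left): buffer="qgvxkoqqkh" (len 10), cursors c1@0 c2@3 c3@8, authorship ..........
After op 2 (move_left): buffer="qgvxkoqqkh" (len 10), cursors c1@0 c2@2 c3@7, authorship ..........
After op 3 (add_cursor(4)): buffer="qgvxkoqqkh" (len 10), cursors c1@0 c2@2 c4@4 c3@7, authorship ..........
After op 4 (move_right): buffer="qgvxkoqqkh" (len 10), cursors c1@1 c2@3 c4@5 c3@8, authorship ..........
After op 5 (delete): buffer="gxoqkh" (len 6), cursors c1@0 c2@1 c4@2 c3@4, authorship ......
After op 6 (move_left): buffer="gxoqkh" (len 6), cursors c1@0 c2@0 c4@1 c3@3, authorship ......
After op 7 (move_left): buffer="gxoqkh" (len 6), cursors c1@0 c2@0 c4@0 c3@2, authorship ......
After op 8 (insert('n')): buffer="nnngxnoqkh" (len 10), cursors c1@3 c2@3 c4@3 c3@6, authorship 124..3....
Authorship (.=original, N=cursor N): 1 2 4 . . 3 . . . .
Index 4: author = original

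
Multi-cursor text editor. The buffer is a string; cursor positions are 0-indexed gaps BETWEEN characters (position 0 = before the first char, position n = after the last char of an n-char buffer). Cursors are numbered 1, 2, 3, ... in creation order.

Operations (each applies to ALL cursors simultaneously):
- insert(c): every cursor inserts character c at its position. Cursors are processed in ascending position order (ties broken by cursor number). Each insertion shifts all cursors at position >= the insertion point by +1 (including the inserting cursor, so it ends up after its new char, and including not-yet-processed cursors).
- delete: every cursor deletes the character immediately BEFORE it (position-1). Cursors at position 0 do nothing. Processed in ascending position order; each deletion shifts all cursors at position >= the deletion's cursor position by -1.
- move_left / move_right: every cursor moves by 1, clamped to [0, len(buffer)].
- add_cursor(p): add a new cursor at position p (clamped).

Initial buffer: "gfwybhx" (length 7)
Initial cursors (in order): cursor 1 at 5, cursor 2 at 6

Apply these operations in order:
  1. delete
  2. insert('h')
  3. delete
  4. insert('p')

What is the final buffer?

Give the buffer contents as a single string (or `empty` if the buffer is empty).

After op 1 (delete): buffer="gfwyx" (len 5), cursors c1@4 c2@4, authorship .....
After op 2 (insert('h')): buffer="gfwyhhx" (len 7), cursors c1@6 c2@6, authorship ....12.
After op 3 (delete): buffer="gfwyx" (len 5), cursors c1@4 c2@4, authorship .....
After op 4 (insert('p')): buffer="gfwyppx" (len 7), cursors c1@6 c2@6, authorship ....12.

Answer: gfwyppx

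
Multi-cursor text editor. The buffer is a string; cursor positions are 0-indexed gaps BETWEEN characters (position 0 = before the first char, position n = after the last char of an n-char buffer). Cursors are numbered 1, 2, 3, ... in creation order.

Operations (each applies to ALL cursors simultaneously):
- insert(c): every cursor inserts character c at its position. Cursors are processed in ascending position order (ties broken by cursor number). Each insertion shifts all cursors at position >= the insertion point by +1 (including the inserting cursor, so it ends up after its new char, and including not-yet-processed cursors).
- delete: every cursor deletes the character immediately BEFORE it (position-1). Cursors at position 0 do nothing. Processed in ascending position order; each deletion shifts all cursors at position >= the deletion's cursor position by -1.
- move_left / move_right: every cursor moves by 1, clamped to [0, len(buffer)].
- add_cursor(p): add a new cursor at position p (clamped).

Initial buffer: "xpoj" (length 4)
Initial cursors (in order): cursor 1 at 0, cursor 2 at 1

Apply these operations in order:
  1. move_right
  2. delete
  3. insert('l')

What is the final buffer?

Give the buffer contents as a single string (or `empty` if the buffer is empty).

After op 1 (move_right): buffer="xpoj" (len 4), cursors c1@1 c2@2, authorship ....
After op 2 (delete): buffer="oj" (len 2), cursors c1@0 c2@0, authorship ..
After op 3 (insert('l')): buffer="lloj" (len 4), cursors c1@2 c2@2, authorship 12..

Answer: lloj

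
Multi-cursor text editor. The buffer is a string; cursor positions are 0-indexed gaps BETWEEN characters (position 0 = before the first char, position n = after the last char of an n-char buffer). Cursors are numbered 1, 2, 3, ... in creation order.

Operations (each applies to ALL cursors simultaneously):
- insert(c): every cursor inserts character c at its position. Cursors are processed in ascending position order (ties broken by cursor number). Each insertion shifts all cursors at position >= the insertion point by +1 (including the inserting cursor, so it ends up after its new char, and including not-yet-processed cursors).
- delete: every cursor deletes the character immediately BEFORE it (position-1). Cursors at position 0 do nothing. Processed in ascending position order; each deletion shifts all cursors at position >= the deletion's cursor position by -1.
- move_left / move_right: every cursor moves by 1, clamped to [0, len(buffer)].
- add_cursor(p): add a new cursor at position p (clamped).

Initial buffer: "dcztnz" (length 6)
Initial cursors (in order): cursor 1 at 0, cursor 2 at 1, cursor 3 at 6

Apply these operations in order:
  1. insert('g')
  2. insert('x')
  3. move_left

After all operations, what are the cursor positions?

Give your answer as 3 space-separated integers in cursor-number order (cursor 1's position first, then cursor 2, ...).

Answer: 1 4 11

Derivation:
After op 1 (insert('g')): buffer="gdgcztnzg" (len 9), cursors c1@1 c2@3 c3@9, authorship 1.2.....3
After op 2 (insert('x')): buffer="gxdgxcztnzgx" (len 12), cursors c1@2 c2@5 c3@12, authorship 11.22.....33
After op 3 (move_left): buffer="gxdgxcztnzgx" (len 12), cursors c1@1 c2@4 c3@11, authorship 11.22.....33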